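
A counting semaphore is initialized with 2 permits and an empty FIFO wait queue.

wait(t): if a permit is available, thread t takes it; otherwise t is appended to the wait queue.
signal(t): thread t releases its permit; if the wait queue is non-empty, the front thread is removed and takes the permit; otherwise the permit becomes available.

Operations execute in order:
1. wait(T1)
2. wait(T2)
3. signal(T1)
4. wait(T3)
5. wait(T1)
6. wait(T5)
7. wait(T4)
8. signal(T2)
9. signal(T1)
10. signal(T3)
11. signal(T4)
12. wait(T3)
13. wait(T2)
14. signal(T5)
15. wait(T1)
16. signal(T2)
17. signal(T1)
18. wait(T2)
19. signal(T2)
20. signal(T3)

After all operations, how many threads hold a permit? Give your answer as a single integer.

Answer: 0

Derivation:
Step 1: wait(T1) -> count=1 queue=[] holders={T1}
Step 2: wait(T2) -> count=0 queue=[] holders={T1,T2}
Step 3: signal(T1) -> count=1 queue=[] holders={T2}
Step 4: wait(T3) -> count=0 queue=[] holders={T2,T3}
Step 5: wait(T1) -> count=0 queue=[T1] holders={T2,T3}
Step 6: wait(T5) -> count=0 queue=[T1,T5] holders={T2,T3}
Step 7: wait(T4) -> count=0 queue=[T1,T5,T4] holders={T2,T3}
Step 8: signal(T2) -> count=0 queue=[T5,T4] holders={T1,T3}
Step 9: signal(T1) -> count=0 queue=[T4] holders={T3,T5}
Step 10: signal(T3) -> count=0 queue=[] holders={T4,T5}
Step 11: signal(T4) -> count=1 queue=[] holders={T5}
Step 12: wait(T3) -> count=0 queue=[] holders={T3,T5}
Step 13: wait(T2) -> count=0 queue=[T2] holders={T3,T5}
Step 14: signal(T5) -> count=0 queue=[] holders={T2,T3}
Step 15: wait(T1) -> count=0 queue=[T1] holders={T2,T3}
Step 16: signal(T2) -> count=0 queue=[] holders={T1,T3}
Step 17: signal(T1) -> count=1 queue=[] holders={T3}
Step 18: wait(T2) -> count=0 queue=[] holders={T2,T3}
Step 19: signal(T2) -> count=1 queue=[] holders={T3}
Step 20: signal(T3) -> count=2 queue=[] holders={none}
Final holders: {none} -> 0 thread(s)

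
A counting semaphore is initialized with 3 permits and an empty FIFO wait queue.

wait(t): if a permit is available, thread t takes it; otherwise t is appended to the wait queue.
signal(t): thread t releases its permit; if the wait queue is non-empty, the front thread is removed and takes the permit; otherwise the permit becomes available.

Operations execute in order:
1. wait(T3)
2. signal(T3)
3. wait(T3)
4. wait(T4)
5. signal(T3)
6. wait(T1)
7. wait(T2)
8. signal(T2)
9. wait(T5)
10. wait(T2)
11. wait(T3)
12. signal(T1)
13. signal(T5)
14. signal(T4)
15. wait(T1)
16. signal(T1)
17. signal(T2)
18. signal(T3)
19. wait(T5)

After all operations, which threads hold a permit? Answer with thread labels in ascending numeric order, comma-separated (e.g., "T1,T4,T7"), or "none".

Step 1: wait(T3) -> count=2 queue=[] holders={T3}
Step 2: signal(T3) -> count=3 queue=[] holders={none}
Step 3: wait(T3) -> count=2 queue=[] holders={T3}
Step 4: wait(T4) -> count=1 queue=[] holders={T3,T4}
Step 5: signal(T3) -> count=2 queue=[] holders={T4}
Step 6: wait(T1) -> count=1 queue=[] holders={T1,T4}
Step 7: wait(T2) -> count=0 queue=[] holders={T1,T2,T4}
Step 8: signal(T2) -> count=1 queue=[] holders={T1,T4}
Step 9: wait(T5) -> count=0 queue=[] holders={T1,T4,T5}
Step 10: wait(T2) -> count=0 queue=[T2] holders={T1,T4,T5}
Step 11: wait(T3) -> count=0 queue=[T2,T3] holders={T1,T4,T5}
Step 12: signal(T1) -> count=0 queue=[T3] holders={T2,T4,T5}
Step 13: signal(T5) -> count=0 queue=[] holders={T2,T3,T4}
Step 14: signal(T4) -> count=1 queue=[] holders={T2,T3}
Step 15: wait(T1) -> count=0 queue=[] holders={T1,T2,T3}
Step 16: signal(T1) -> count=1 queue=[] holders={T2,T3}
Step 17: signal(T2) -> count=2 queue=[] holders={T3}
Step 18: signal(T3) -> count=3 queue=[] holders={none}
Step 19: wait(T5) -> count=2 queue=[] holders={T5}
Final holders: T5

Answer: T5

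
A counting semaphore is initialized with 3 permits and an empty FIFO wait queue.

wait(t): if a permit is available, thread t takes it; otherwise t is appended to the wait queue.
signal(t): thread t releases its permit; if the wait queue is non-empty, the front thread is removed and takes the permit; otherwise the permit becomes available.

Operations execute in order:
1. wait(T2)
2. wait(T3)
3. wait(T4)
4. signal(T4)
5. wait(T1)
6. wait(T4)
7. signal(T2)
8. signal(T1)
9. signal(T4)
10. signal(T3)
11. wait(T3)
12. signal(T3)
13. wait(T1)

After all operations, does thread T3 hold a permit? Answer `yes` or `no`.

Step 1: wait(T2) -> count=2 queue=[] holders={T2}
Step 2: wait(T3) -> count=1 queue=[] holders={T2,T3}
Step 3: wait(T4) -> count=0 queue=[] holders={T2,T3,T4}
Step 4: signal(T4) -> count=1 queue=[] holders={T2,T3}
Step 5: wait(T1) -> count=0 queue=[] holders={T1,T2,T3}
Step 6: wait(T4) -> count=0 queue=[T4] holders={T1,T2,T3}
Step 7: signal(T2) -> count=0 queue=[] holders={T1,T3,T4}
Step 8: signal(T1) -> count=1 queue=[] holders={T3,T4}
Step 9: signal(T4) -> count=2 queue=[] holders={T3}
Step 10: signal(T3) -> count=3 queue=[] holders={none}
Step 11: wait(T3) -> count=2 queue=[] holders={T3}
Step 12: signal(T3) -> count=3 queue=[] holders={none}
Step 13: wait(T1) -> count=2 queue=[] holders={T1}
Final holders: {T1} -> T3 not in holders

Answer: no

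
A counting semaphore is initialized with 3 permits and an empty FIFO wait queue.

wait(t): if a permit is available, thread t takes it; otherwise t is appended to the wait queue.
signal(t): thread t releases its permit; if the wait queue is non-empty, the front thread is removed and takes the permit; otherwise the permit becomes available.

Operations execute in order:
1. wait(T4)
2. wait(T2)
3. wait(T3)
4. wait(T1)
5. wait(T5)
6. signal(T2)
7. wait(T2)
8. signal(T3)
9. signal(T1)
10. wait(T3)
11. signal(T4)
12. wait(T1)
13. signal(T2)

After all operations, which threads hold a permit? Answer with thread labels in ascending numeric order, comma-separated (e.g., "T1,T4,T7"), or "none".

Step 1: wait(T4) -> count=2 queue=[] holders={T4}
Step 2: wait(T2) -> count=1 queue=[] holders={T2,T4}
Step 3: wait(T3) -> count=0 queue=[] holders={T2,T3,T4}
Step 4: wait(T1) -> count=0 queue=[T1] holders={T2,T3,T4}
Step 5: wait(T5) -> count=0 queue=[T1,T5] holders={T2,T3,T4}
Step 6: signal(T2) -> count=0 queue=[T5] holders={T1,T3,T4}
Step 7: wait(T2) -> count=0 queue=[T5,T2] holders={T1,T3,T4}
Step 8: signal(T3) -> count=0 queue=[T2] holders={T1,T4,T5}
Step 9: signal(T1) -> count=0 queue=[] holders={T2,T4,T5}
Step 10: wait(T3) -> count=0 queue=[T3] holders={T2,T4,T5}
Step 11: signal(T4) -> count=0 queue=[] holders={T2,T3,T5}
Step 12: wait(T1) -> count=0 queue=[T1] holders={T2,T3,T5}
Step 13: signal(T2) -> count=0 queue=[] holders={T1,T3,T5}
Final holders: T1,T3,T5

Answer: T1,T3,T5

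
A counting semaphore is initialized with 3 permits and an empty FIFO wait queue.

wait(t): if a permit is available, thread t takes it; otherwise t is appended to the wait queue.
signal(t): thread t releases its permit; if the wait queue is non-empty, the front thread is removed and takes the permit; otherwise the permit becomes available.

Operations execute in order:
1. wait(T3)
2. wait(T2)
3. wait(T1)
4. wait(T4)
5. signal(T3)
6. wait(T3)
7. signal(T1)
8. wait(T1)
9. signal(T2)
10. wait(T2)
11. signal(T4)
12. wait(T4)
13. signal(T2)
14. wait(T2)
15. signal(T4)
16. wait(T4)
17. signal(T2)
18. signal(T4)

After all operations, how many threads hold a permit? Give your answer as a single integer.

Answer: 2

Derivation:
Step 1: wait(T3) -> count=2 queue=[] holders={T3}
Step 2: wait(T2) -> count=1 queue=[] holders={T2,T3}
Step 3: wait(T1) -> count=0 queue=[] holders={T1,T2,T3}
Step 4: wait(T4) -> count=0 queue=[T4] holders={T1,T2,T3}
Step 5: signal(T3) -> count=0 queue=[] holders={T1,T2,T4}
Step 6: wait(T3) -> count=0 queue=[T3] holders={T1,T2,T4}
Step 7: signal(T1) -> count=0 queue=[] holders={T2,T3,T4}
Step 8: wait(T1) -> count=0 queue=[T1] holders={T2,T3,T4}
Step 9: signal(T2) -> count=0 queue=[] holders={T1,T3,T4}
Step 10: wait(T2) -> count=0 queue=[T2] holders={T1,T3,T4}
Step 11: signal(T4) -> count=0 queue=[] holders={T1,T2,T3}
Step 12: wait(T4) -> count=0 queue=[T4] holders={T1,T2,T3}
Step 13: signal(T2) -> count=0 queue=[] holders={T1,T3,T4}
Step 14: wait(T2) -> count=0 queue=[T2] holders={T1,T3,T4}
Step 15: signal(T4) -> count=0 queue=[] holders={T1,T2,T3}
Step 16: wait(T4) -> count=0 queue=[T4] holders={T1,T2,T3}
Step 17: signal(T2) -> count=0 queue=[] holders={T1,T3,T4}
Step 18: signal(T4) -> count=1 queue=[] holders={T1,T3}
Final holders: {T1,T3} -> 2 thread(s)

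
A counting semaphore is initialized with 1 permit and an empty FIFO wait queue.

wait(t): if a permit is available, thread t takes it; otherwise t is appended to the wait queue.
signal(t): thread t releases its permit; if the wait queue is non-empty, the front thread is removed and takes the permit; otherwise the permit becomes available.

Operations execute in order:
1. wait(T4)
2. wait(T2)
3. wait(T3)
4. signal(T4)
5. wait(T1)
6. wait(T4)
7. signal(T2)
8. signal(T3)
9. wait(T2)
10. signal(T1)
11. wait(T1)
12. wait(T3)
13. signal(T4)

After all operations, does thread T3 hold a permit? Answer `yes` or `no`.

Answer: no

Derivation:
Step 1: wait(T4) -> count=0 queue=[] holders={T4}
Step 2: wait(T2) -> count=0 queue=[T2] holders={T4}
Step 3: wait(T3) -> count=0 queue=[T2,T3] holders={T4}
Step 4: signal(T4) -> count=0 queue=[T3] holders={T2}
Step 5: wait(T1) -> count=0 queue=[T3,T1] holders={T2}
Step 6: wait(T4) -> count=0 queue=[T3,T1,T4] holders={T2}
Step 7: signal(T2) -> count=0 queue=[T1,T4] holders={T3}
Step 8: signal(T3) -> count=0 queue=[T4] holders={T1}
Step 9: wait(T2) -> count=0 queue=[T4,T2] holders={T1}
Step 10: signal(T1) -> count=0 queue=[T2] holders={T4}
Step 11: wait(T1) -> count=0 queue=[T2,T1] holders={T4}
Step 12: wait(T3) -> count=0 queue=[T2,T1,T3] holders={T4}
Step 13: signal(T4) -> count=0 queue=[T1,T3] holders={T2}
Final holders: {T2} -> T3 not in holders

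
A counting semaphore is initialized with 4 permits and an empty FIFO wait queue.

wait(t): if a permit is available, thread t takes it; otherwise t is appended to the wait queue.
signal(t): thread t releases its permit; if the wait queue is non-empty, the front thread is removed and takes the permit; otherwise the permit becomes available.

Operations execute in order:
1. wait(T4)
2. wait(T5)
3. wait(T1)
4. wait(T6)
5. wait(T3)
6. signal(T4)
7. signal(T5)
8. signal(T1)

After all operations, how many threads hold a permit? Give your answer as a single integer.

Answer: 2

Derivation:
Step 1: wait(T4) -> count=3 queue=[] holders={T4}
Step 2: wait(T5) -> count=2 queue=[] holders={T4,T5}
Step 3: wait(T1) -> count=1 queue=[] holders={T1,T4,T5}
Step 4: wait(T6) -> count=0 queue=[] holders={T1,T4,T5,T6}
Step 5: wait(T3) -> count=0 queue=[T3] holders={T1,T4,T5,T6}
Step 6: signal(T4) -> count=0 queue=[] holders={T1,T3,T5,T6}
Step 7: signal(T5) -> count=1 queue=[] holders={T1,T3,T6}
Step 8: signal(T1) -> count=2 queue=[] holders={T3,T6}
Final holders: {T3,T6} -> 2 thread(s)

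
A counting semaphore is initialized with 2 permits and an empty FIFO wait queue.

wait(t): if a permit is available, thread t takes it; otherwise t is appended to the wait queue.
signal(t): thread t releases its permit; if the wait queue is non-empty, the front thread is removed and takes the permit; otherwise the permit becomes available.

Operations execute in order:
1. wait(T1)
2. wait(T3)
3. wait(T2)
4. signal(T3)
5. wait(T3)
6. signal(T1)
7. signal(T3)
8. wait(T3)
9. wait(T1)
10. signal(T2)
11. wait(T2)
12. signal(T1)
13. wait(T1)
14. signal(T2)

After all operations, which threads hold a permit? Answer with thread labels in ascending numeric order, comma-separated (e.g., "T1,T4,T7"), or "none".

Answer: T1,T3

Derivation:
Step 1: wait(T1) -> count=1 queue=[] holders={T1}
Step 2: wait(T3) -> count=0 queue=[] holders={T1,T3}
Step 3: wait(T2) -> count=0 queue=[T2] holders={T1,T3}
Step 4: signal(T3) -> count=0 queue=[] holders={T1,T2}
Step 5: wait(T3) -> count=0 queue=[T3] holders={T1,T2}
Step 6: signal(T1) -> count=0 queue=[] holders={T2,T3}
Step 7: signal(T3) -> count=1 queue=[] holders={T2}
Step 8: wait(T3) -> count=0 queue=[] holders={T2,T3}
Step 9: wait(T1) -> count=0 queue=[T1] holders={T2,T3}
Step 10: signal(T2) -> count=0 queue=[] holders={T1,T3}
Step 11: wait(T2) -> count=0 queue=[T2] holders={T1,T3}
Step 12: signal(T1) -> count=0 queue=[] holders={T2,T3}
Step 13: wait(T1) -> count=0 queue=[T1] holders={T2,T3}
Step 14: signal(T2) -> count=0 queue=[] holders={T1,T3}
Final holders: T1,T3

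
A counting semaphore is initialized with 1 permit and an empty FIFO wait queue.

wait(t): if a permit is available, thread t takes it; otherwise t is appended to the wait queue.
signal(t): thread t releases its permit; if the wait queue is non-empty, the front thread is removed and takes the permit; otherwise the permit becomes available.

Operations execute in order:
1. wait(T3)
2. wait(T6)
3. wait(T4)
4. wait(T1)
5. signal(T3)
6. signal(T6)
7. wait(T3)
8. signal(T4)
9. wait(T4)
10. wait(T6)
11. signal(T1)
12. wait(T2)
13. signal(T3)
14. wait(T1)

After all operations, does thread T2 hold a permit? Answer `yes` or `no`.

Answer: no

Derivation:
Step 1: wait(T3) -> count=0 queue=[] holders={T3}
Step 2: wait(T6) -> count=0 queue=[T6] holders={T3}
Step 3: wait(T4) -> count=0 queue=[T6,T4] holders={T3}
Step 4: wait(T1) -> count=0 queue=[T6,T4,T1] holders={T3}
Step 5: signal(T3) -> count=0 queue=[T4,T1] holders={T6}
Step 6: signal(T6) -> count=0 queue=[T1] holders={T4}
Step 7: wait(T3) -> count=0 queue=[T1,T3] holders={T4}
Step 8: signal(T4) -> count=0 queue=[T3] holders={T1}
Step 9: wait(T4) -> count=0 queue=[T3,T4] holders={T1}
Step 10: wait(T6) -> count=0 queue=[T3,T4,T6] holders={T1}
Step 11: signal(T1) -> count=0 queue=[T4,T6] holders={T3}
Step 12: wait(T2) -> count=0 queue=[T4,T6,T2] holders={T3}
Step 13: signal(T3) -> count=0 queue=[T6,T2] holders={T4}
Step 14: wait(T1) -> count=0 queue=[T6,T2,T1] holders={T4}
Final holders: {T4} -> T2 not in holders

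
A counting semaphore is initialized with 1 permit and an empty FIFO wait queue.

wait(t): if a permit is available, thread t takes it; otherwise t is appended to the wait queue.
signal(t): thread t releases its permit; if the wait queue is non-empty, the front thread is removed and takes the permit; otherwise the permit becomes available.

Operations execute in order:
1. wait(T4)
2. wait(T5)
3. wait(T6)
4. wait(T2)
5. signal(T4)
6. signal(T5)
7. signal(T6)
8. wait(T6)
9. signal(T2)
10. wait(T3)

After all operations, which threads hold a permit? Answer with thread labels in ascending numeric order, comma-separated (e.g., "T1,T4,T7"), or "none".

Step 1: wait(T4) -> count=0 queue=[] holders={T4}
Step 2: wait(T5) -> count=0 queue=[T5] holders={T4}
Step 3: wait(T6) -> count=0 queue=[T5,T6] holders={T4}
Step 4: wait(T2) -> count=0 queue=[T5,T6,T2] holders={T4}
Step 5: signal(T4) -> count=0 queue=[T6,T2] holders={T5}
Step 6: signal(T5) -> count=0 queue=[T2] holders={T6}
Step 7: signal(T6) -> count=0 queue=[] holders={T2}
Step 8: wait(T6) -> count=0 queue=[T6] holders={T2}
Step 9: signal(T2) -> count=0 queue=[] holders={T6}
Step 10: wait(T3) -> count=0 queue=[T3] holders={T6}
Final holders: T6

Answer: T6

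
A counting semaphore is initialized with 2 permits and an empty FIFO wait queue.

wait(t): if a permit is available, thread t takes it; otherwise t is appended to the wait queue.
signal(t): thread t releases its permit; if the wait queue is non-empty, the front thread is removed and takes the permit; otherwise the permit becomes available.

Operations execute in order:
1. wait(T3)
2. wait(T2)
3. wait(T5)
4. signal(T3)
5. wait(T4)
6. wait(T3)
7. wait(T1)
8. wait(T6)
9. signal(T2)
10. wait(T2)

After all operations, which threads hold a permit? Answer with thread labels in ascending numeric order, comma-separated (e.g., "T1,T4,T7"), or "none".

Answer: T4,T5

Derivation:
Step 1: wait(T3) -> count=1 queue=[] holders={T3}
Step 2: wait(T2) -> count=0 queue=[] holders={T2,T3}
Step 3: wait(T5) -> count=0 queue=[T5] holders={T2,T3}
Step 4: signal(T3) -> count=0 queue=[] holders={T2,T5}
Step 5: wait(T4) -> count=0 queue=[T4] holders={T2,T5}
Step 6: wait(T3) -> count=0 queue=[T4,T3] holders={T2,T5}
Step 7: wait(T1) -> count=0 queue=[T4,T3,T1] holders={T2,T5}
Step 8: wait(T6) -> count=0 queue=[T4,T3,T1,T6] holders={T2,T5}
Step 9: signal(T2) -> count=0 queue=[T3,T1,T6] holders={T4,T5}
Step 10: wait(T2) -> count=0 queue=[T3,T1,T6,T2] holders={T4,T5}
Final holders: T4,T5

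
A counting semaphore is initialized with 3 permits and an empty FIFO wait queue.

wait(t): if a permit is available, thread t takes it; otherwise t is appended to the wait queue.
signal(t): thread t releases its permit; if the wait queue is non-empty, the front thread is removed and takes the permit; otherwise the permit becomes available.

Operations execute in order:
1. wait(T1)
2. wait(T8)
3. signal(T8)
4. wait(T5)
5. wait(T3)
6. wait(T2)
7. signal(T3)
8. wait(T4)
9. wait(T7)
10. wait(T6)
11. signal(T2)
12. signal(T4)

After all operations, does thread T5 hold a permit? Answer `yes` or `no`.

Answer: yes

Derivation:
Step 1: wait(T1) -> count=2 queue=[] holders={T1}
Step 2: wait(T8) -> count=1 queue=[] holders={T1,T8}
Step 3: signal(T8) -> count=2 queue=[] holders={T1}
Step 4: wait(T5) -> count=1 queue=[] holders={T1,T5}
Step 5: wait(T3) -> count=0 queue=[] holders={T1,T3,T5}
Step 6: wait(T2) -> count=0 queue=[T2] holders={T1,T3,T5}
Step 7: signal(T3) -> count=0 queue=[] holders={T1,T2,T5}
Step 8: wait(T4) -> count=0 queue=[T4] holders={T1,T2,T5}
Step 9: wait(T7) -> count=0 queue=[T4,T7] holders={T1,T2,T5}
Step 10: wait(T6) -> count=0 queue=[T4,T7,T6] holders={T1,T2,T5}
Step 11: signal(T2) -> count=0 queue=[T7,T6] holders={T1,T4,T5}
Step 12: signal(T4) -> count=0 queue=[T6] holders={T1,T5,T7}
Final holders: {T1,T5,T7} -> T5 in holders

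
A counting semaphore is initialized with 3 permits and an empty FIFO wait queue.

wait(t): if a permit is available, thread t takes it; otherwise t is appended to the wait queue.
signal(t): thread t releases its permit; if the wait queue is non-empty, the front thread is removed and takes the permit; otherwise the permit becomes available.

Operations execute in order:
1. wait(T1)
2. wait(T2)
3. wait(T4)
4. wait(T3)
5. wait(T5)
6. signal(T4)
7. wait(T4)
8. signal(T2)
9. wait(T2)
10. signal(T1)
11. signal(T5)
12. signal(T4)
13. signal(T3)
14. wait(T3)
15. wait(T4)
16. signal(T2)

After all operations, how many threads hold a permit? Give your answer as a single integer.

Answer: 2

Derivation:
Step 1: wait(T1) -> count=2 queue=[] holders={T1}
Step 2: wait(T2) -> count=1 queue=[] holders={T1,T2}
Step 3: wait(T4) -> count=0 queue=[] holders={T1,T2,T4}
Step 4: wait(T3) -> count=0 queue=[T3] holders={T1,T2,T4}
Step 5: wait(T5) -> count=0 queue=[T3,T5] holders={T1,T2,T4}
Step 6: signal(T4) -> count=0 queue=[T5] holders={T1,T2,T3}
Step 7: wait(T4) -> count=0 queue=[T5,T4] holders={T1,T2,T3}
Step 8: signal(T2) -> count=0 queue=[T4] holders={T1,T3,T5}
Step 9: wait(T2) -> count=0 queue=[T4,T2] holders={T1,T3,T5}
Step 10: signal(T1) -> count=0 queue=[T2] holders={T3,T4,T5}
Step 11: signal(T5) -> count=0 queue=[] holders={T2,T3,T4}
Step 12: signal(T4) -> count=1 queue=[] holders={T2,T3}
Step 13: signal(T3) -> count=2 queue=[] holders={T2}
Step 14: wait(T3) -> count=1 queue=[] holders={T2,T3}
Step 15: wait(T4) -> count=0 queue=[] holders={T2,T3,T4}
Step 16: signal(T2) -> count=1 queue=[] holders={T3,T4}
Final holders: {T3,T4} -> 2 thread(s)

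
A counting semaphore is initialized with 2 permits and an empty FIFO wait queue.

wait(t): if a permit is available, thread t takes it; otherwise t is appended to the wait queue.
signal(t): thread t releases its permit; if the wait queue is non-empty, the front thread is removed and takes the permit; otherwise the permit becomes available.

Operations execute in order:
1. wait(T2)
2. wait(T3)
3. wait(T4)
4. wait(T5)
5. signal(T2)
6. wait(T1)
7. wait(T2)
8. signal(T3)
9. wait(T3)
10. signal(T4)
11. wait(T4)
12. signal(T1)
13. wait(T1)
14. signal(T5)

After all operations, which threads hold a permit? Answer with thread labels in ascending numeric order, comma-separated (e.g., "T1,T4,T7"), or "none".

Answer: T2,T3

Derivation:
Step 1: wait(T2) -> count=1 queue=[] holders={T2}
Step 2: wait(T3) -> count=0 queue=[] holders={T2,T3}
Step 3: wait(T4) -> count=0 queue=[T4] holders={T2,T3}
Step 4: wait(T5) -> count=0 queue=[T4,T5] holders={T2,T3}
Step 5: signal(T2) -> count=0 queue=[T5] holders={T3,T4}
Step 6: wait(T1) -> count=0 queue=[T5,T1] holders={T3,T4}
Step 7: wait(T2) -> count=0 queue=[T5,T1,T2] holders={T3,T4}
Step 8: signal(T3) -> count=0 queue=[T1,T2] holders={T4,T5}
Step 9: wait(T3) -> count=0 queue=[T1,T2,T3] holders={T4,T5}
Step 10: signal(T4) -> count=0 queue=[T2,T3] holders={T1,T5}
Step 11: wait(T4) -> count=0 queue=[T2,T3,T4] holders={T1,T5}
Step 12: signal(T1) -> count=0 queue=[T3,T4] holders={T2,T5}
Step 13: wait(T1) -> count=0 queue=[T3,T4,T1] holders={T2,T5}
Step 14: signal(T5) -> count=0 queue=[T4,T1] holders={T2,T3}
Final holders: T2,T3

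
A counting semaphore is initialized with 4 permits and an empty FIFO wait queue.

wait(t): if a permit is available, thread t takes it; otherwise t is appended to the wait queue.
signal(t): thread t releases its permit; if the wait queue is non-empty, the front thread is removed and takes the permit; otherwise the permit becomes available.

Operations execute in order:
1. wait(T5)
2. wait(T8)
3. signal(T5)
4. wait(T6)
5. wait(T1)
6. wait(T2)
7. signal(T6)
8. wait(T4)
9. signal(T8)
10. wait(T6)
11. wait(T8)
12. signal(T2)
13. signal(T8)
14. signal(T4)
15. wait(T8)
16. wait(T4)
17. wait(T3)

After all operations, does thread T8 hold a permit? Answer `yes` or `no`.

Answer: yes

Derivation:
Step 1: wait(T5) -> count=3 queue=[] holders={T5}
Step 2: wait(T8) -> count=2 queue=[] holders={T5,T8}
Step 3: signal(T5) -> count=3 queue=[] holders={T8}
Step 4: wait(T6) -> count=2 queue=[] holders={T6,T8}
Step 5: wait(T1) -> count=1 queue=[] holders={T1,T6,T8}
Step 6: wait(T2) -> count=0 queue=[] holders={T1,T2,T6,T8}
Step 7: signal(T6) -> count=1 queue=[] holders={T1,T2,T8}
Step 8: wait(T4) -> count=0 queue=[] holders={T1,T2,T4,T8}
Step 9: signal(T8) -> count=1 queue=[] holders={T1,T2,T4}
Step 10: wait(T6) -> count=0 queue=[] holders={T1,T2,T4,T6}
Step 11: wait(T8) -> count=0 queue=[T8] holders={T1,T2,T4,T6}
Step 12: signal(T2) -> count=0 queue=[] holders={T1,T4,T6,T8}
Step 13: signal(T8) -> count=1 queue=[] holders={T1,T4,T6}
Step 14: signal(T4) -> count=2 queue=[] holders={T1,T6}
Step 15: wait(T8) -> count=1 queue=[] holders={T1,T6,T8}
Step 16: wait(T4) -> count=0 queue=[] holders={T1,T4,T6,T8}
Step 17: wait(T3) -> count=0 queue=[T3] holders={T1,T4,T6,T8}
Final holders: {T1,T4,T6,T8} -> T8 in holders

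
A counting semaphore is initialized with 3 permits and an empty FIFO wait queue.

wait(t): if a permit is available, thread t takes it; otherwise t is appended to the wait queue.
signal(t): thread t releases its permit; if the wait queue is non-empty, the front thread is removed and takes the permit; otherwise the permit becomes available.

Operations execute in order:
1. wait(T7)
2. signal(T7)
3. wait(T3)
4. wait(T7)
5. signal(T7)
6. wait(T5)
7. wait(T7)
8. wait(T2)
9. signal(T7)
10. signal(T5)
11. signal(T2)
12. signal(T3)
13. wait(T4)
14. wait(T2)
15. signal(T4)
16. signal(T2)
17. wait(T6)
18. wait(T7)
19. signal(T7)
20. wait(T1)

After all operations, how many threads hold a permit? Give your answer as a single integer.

Answer: 2

Derivation:
Step 1: wait(T7) -> count=2 queue=[] holders={T7}
Step 2: signal(T7) -> count=3 queue=[] holders={none}
Step 3: wait(T3) -> count=2 queue=[] holders={T3}
Step 4: wait(T7) -> count=1 queue=[] holders={T3,T7}
Step 5: signal(T7) -> count=2 queue=[] holders={T3}
Step 6: wait(T5) -> count=1 queue=[] holders={T3,T5}
Step 7: wait(T7) -> count=0 queue=[] holders={T3,T5,T7}
Step 8: wait(T2) -> count=0 queue=[T2] holders={T3,T5,T7}
Step 9: signal(T7) -> count=0 queue=[] holders={T2,T3,T5}
Step 10: signal(T5) -> count=1 queue=[] holders={T2,T3}
Step 11: signal(T2) -> count=2 queue=[] holders={T3}
Step 12: signal(T3) -> count=3 queue=[] holders={none}
Step 13: wait(T4) -> count=2 queue=[] holders={T4}
Step 14: wait(T2) -> count=1 queue=[] holders={T2,T4}
Step 15: signal(T4) -> count=2 queue=[] holders={T2}
Step 16: signal(T2) -> count=3 queue=[] holders={none}
Step 17: wait(T6) -> count=2 queue=[] holders={T6}
Step 18: wait(T7) -> count=1 queue=[] holders={T6,T7}
Step 19: signal(T7) -> count=2 queue=[] holders={T6}
Step 20: wait(T1) -> count=1 queue=[] holders={T1,T6}
Final holders: {T1,T6} -> 2 thread(s)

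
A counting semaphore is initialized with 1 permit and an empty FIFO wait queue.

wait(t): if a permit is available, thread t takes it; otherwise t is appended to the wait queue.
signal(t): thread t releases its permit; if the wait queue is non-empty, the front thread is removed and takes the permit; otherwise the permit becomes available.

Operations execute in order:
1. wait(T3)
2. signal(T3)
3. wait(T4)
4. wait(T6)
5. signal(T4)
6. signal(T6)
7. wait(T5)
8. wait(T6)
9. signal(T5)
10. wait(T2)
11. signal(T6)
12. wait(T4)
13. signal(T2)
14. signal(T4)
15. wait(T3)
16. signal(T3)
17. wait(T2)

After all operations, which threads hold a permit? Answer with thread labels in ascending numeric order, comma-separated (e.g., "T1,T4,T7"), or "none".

Answer: T2

Derivation:
Step 1: wait(T3) -> count=0 queue=[] holders={T3}
Step 2: signal(T3) -> count=1 queue=[] holders={none}
Step 3: wait(T4) -> count=0 queue=[] holders={T4}
Step 4: wait(T6) -> count=0 queue=[T6] holders={T4}
Step 5: signal(T4) -> count=0 queue=[] holders={T6}
Step 6: signal(T6) -> count=1 queue=[] holders={none}
Step 7: wait(T5) -> count=0 queue=[] holders={T5}
Step 8: wait(T6) -> count=0 queue=[T6] holders={T5}
Step 9: signal(T5) -> count=0 queue=[] holders={T6}
Step 10: wait(T2) -> count=0 queue=[T2] holders={T6}
Step 11: signal(T6) -> count=0 queue=[] holders={T2}
Step 12: wait(T4) -> count=0 queue=[T4] holders={T2}
Step 13: signal(T2) -> count=0 queue=[] holders={T4}
Step 14: signal(T4) -> count=1 queue=[] holders={none}
Step 15: wait(T3) -> count=0 queue=[] holders={T3}
Step 16: signal(T3) -> count=1 queue=[] holders={none}
Step 17: wait(T2) -> count=0 queue=[] holders={T2}
Final holders: T2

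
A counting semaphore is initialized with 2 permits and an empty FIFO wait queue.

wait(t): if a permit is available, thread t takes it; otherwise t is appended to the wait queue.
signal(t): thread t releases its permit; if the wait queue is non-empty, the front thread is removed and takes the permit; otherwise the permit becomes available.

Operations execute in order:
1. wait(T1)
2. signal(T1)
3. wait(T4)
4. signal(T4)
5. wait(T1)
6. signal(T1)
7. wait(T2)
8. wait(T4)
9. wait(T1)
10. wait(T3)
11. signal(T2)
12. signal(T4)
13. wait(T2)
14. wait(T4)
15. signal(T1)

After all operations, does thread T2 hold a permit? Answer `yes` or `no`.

Answer: yes

Derivation:
Step 1: wait(T1) -> count=1 queue=[] holders={T1}
Step 2: signal(T1) -> count=2 queue=[] holders={none}
Step 3: wait(T4) -> count=1 queue=[] holders={T4}
Step 4: signal(T4) -> count=2 queue=[] holders={none}
Step 5: wait(T1) -> count=1 queue=[] holders={T1}
Step 6: signal(T1) -> count=2 queue=[] holders={none}
Step 7: wait(T2) -> count=1 queue=[] holders={T2}
Step 8: wait(T4) -> count=0 queue=[] holders={T2,T4}
Step 9: wait(T1) -> count=0 queue=[T1] holders={T2,T4}
Step 10: wait(T3) -> count=0 queue=[T1,T3] holders={T2,T4}
Step 11: signal(T2) -> count=0 queue=[T3] holders={T1,T4}
Step 12: signal(T4) -> count=0 queue=[] holders={T1,T3}
Step 13: wait(T2) -> count=0 queue=[T2] holders={T1,T3}
Step 14: wait(T4) -> count=0 queue=[T2,T4] holders={T1,T3}
Step 15: signal(T1) -> count=0 queue=[T4] holders={T2,T3}
Final holders: {T2,T3} -> T2 in holders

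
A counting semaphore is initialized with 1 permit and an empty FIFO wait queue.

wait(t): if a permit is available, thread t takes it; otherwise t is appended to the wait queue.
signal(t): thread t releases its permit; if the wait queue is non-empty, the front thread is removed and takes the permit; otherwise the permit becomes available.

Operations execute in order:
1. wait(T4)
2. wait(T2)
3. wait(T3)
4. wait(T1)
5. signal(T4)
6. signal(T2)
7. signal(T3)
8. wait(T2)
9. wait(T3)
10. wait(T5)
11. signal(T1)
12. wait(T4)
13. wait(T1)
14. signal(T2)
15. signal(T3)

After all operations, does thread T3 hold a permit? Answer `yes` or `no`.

Answer: no

Derivation:
Step 1: wait(T4) -> count=0 queue=[] holders={T4}
Step 2: wait(T2) -> count=0 queue=[T2] holders={T4}
Step 3: wait(T3) -> count=0 queue=[T2,T3] holders={T4}
Step 4: wait(T1) -> count=0 queue=[T2,T3,T1] holders={T4}
Step 5: signal(T4) -> count=0 queue=[T3,T1] holders={T2}
Step 6: signal(T2) -> count=0 queue=[T1] holders={T3}
Step 7: signal(T3) -> count=0 queue=[] holders={T1}
Step 8: wait(T2) -> count=0 queue=[T2] holders={T1}
Step 9: wait(T3) -> count=0 queue=[T2,T3] holders={T1}
Step 10: wait(T5) -> count=0 queue=[T2,T3,T5] holders={T1}
Step 11: signal(T1) -> count=0 queue=[T3,T5] holders={T2}
Step 12: wait(T4) -> count=0 queue=[T3,T5,T4] holders={T2}
Step 13: wait(T1) -> count=0 queue=[T3,T5,T4,T1] holders={T2}
Step 14: signal(T2) -> count=0 queue=[T5,T4,T1] holders={T3}
Step 15: signal(T3) -> count=0 queue=[T4,T1] holders={T5}
Final holders: {T5} -> T3 not in holders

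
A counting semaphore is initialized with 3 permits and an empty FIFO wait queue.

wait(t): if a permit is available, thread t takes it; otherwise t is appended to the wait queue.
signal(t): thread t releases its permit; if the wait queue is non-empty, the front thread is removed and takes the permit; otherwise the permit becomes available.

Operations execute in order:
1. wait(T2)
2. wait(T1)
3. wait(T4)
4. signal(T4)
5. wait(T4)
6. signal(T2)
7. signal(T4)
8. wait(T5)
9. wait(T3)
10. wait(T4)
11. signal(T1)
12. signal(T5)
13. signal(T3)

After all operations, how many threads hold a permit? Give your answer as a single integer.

Step 1: wait(T2) -> count=2 queue=[] holders={T2}
Step 2: wait(T1) -> count=1 queue=[] holders={T1,T2}
Step 3: wait(T4) -> count=0 queue=[] holders={T1,T2,T4}
Step 4: signal(T4) -> count=1 queue=[] holders={T1,T2}
Step 5: wait(T4) -> count=0 queue=[] holders={T1,T2,T4}
Step 6: signal(T2) -> count=1 queue=[] holders={T1,T4}
Step 7: signal(T4) -> count=2 queue=[] holders={T1}
Step 8: wait(T5) -> count=1 queue=[] holders={T1,T5}
Step 9: wait(T3) -> count=0 queue=[] holders={T1,T3,T5}
Step 10: wait(T4) -> count=0 queue=[T4] holders={T1,T3,T5}
Step 11: signal(T1) -> count=0 queue=[] holders={T3,T4,T5}
Step 12: signal(T5) -> count=1 queue=[] holders={T3,T4}
Step 13: signal(T3) -> count=2 queue=[] holders={T4}
Final holders: {T4} -> 1 thread(s)

Answer: 1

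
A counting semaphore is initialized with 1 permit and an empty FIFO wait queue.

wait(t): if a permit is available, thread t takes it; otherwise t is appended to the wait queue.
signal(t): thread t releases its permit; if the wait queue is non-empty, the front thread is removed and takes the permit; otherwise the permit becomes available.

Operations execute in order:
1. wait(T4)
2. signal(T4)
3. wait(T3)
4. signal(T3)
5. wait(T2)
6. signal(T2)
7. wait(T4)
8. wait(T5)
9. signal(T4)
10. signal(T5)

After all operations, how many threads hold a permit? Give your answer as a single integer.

Step 1: wait(T4) -> count=0 queue=[] holders={T4}
Step 2: signal(T4) -> count=1 queue=[] holders={none}
Step 3: wait(T3) -> count=0 queue=[] holders={T3}
Step 4: signal(T3) -> count=1 queue=[] holders={none}
Step 5: wait(T2) -> count=0 queue=[] holders={T2}
Step 6: signal(T2) -> count=1 queue=[] holders={none}
Step 7: wait(T4) -> count=0 queue=[] holders={T4}
Step 8: wait(T5) -> count=0 queue=[T5] holders={T4}
Step 9: signal(T4) -> count=0 queue=[] holders={T5}
Step 10: signal(T5) -> count=1 queue=[] holders={none}
Final holders: {none} -> 0 thread(s)

Answer: 0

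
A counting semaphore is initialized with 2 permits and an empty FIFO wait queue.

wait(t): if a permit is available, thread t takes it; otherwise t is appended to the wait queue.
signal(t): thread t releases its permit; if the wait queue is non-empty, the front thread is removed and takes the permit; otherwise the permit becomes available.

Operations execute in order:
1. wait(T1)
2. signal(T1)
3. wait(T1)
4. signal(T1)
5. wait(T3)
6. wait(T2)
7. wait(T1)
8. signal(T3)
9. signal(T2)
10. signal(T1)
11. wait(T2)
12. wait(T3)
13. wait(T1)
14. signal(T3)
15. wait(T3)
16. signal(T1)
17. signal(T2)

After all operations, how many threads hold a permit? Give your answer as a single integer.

Answer: 1

Derivation:
Step 1: wait(T1) -> count=1 queue=[] holders={T1}
Step 2: signal(T1) -> count=2 queue=[] holders={none}
Step 3: wait(T1) -> count=1 queue=[] holders={T1}
Step 4: signal(T1) -> count=2 queue=[] holders={none}
Step 5: wait(T3) -> count=1 queue=[] holders={T3}
Step 6: wait(T2) -> count=0 queue=[] holders={T2,T3}
Step 7: wait(T1) -> count=0 queue=[T1] holders={T2,T3}
Step 8: signal(T3) -> count=0 queue=[] holders={T1,T2}
Step 9: signal(T2) -> count=1 queue=[] holders={T1}
Step 10: signal(T1) -> count=2 queue=[] holders={none}
Step 11: wait(T2) -> count=1 queue=[] holders={T2}
Step 12: wait(T3) -> count=0 queue=[] holders={T2,T3}
Step 13: wait(T1) -> count=0 queue=[T1] holders={T2,T3}
Step 14: signal(T3) -> count=0 queue=[] holders={T1,T2}
Step 15: wait(T3) -> count=0 queue=[T3] holders={T1,T2}
Step 16: signal(T1) -> count=0 queue=[] holders={T2,T3}
Step 17: signal(T2) -> count=1 queue=[] holders={T3}
Final holders: {T3} -> 1 thread(s)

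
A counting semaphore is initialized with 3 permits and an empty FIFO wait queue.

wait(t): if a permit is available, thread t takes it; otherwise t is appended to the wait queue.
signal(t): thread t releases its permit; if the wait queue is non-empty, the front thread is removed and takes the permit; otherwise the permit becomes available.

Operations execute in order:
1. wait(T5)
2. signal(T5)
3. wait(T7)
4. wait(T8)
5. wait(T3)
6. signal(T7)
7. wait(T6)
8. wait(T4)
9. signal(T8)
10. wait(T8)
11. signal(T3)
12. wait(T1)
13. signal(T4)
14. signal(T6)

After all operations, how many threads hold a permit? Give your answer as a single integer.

Step 1: wait(T5) -> count=2 queue=[] holders={T5}
Step 2: signal(T5) -> count=3 queue=[] holders={none}
Step 3: wait(T7) -> count=2 queue=[] holders={T7}
Step 4: wait(T8) -> count=1 queue=[] holders={T7,T8}
Step 5: wait(T3) -> count=0 queue=[] holders={T3,T7,T8}
Step 6: signal(T7) -> count=1 queue=[] holders={T3,T8}
Step 7: wait(T6) -> count=0 queue=[] holders={T3,T6,T8}
Step 8: wait(T4) -> count=0 queue=[T4] holders={T3,T6,T8}
Step 9: signal(T8) -> count=0 queue=[] holders={T3,T4,T6}
Step 10: wait(T8) -> count=0 queue=[T8] holders={T3,T4,T6}
Step 11: signal(T3) -> count=0 queue=[] holders={T4,T6,T8}
Step 12: wait(T1) -> count=0 queue=[T1] holders={T4,T6,T8}
Step 13: signal(T4) -> count=0 queue=[] holders={T1,T6,T8}
Step 14: signal(T6) -> count=1 queue=[] holders={T1,T8}
Final holders: {T1,T8} -> 2 thread(s)

Answer: 2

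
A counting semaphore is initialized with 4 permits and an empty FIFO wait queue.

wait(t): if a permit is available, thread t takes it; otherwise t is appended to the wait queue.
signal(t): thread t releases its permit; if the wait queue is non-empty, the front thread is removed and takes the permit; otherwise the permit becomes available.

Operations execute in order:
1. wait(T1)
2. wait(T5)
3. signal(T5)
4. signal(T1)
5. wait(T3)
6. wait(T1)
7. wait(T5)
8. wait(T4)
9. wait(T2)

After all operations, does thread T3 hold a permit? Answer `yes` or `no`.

Answer: yes

Derivation:
Step 1: wait(T1) -> count=3 queue=[] holders={T1}
Step 2: wait(T5) -> count=2 queue=[] holders={T1,T5}
Step 3: signal(T5) -> count=3 queue=[] holders={T1}
Step 4: signal(T1) -> count=4 queue=[] holders={none}
Step 5: wait(T3) -> count=3 queue=[] holders={T3}
Step 6: wait(T1) -> count=2 queue=[] holders={T1,T3}
Step 7: wait(T5) -> count=1 queue=[] holders={T1,T3,T5}
Step 8: wait(T4) -> count=0 queue=[] holders={T1,T3,T4,T5}
Step 9: wait(T2) -> count=0 queue=[T2] holders={T1,T3,T4,T5}
Final holders: {T1,T3,T4,T5} -> T3 in holders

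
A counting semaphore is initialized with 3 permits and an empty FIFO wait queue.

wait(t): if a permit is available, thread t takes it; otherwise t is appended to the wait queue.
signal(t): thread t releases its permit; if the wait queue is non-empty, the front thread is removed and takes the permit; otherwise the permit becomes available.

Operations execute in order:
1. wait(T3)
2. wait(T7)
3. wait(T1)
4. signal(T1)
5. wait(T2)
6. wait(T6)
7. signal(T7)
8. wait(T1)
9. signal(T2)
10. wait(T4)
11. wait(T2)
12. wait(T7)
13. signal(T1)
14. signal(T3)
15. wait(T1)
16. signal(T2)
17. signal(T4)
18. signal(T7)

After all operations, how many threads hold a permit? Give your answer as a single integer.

Answer: 2

Derivation:
Step 1: wait(T3) -> count=2 queue=[] holders={T3}
Step 2: wait(T7) -> count=1 queue=[] holders={T3,T7}
Step 3: wait(T1) -> count=0 queue=[] holders={T1,T3,T7}
Step 4: signal(T1) -> count=1 queue=[] holders={T3,T7}
Step 5: wait(T2) -> count=0 queue=[] holders={T2,T3,T7}
Step 6: wait(T6) -> count=0 queue=[T6] holders={T2,T3,T7}
Step 7: signal(T7) -> count=0 queue=[] holders={T2,T3,T6}
Step 8: wait(T1) -> count=0 queue=[T1] holders={T2,T3,T6}
Step 9: signal(T2) -> count=0 queue=[] holders={T1,T3,T6}
Step 10: wait(T4) -> count=0 queue=[T4] holders={T1,T3,T6}
Step 11: wait(T2) -> count=0 queue=[T4,T2] holders={T1,T3,T6}
Step 12: wait(T7) -> count=0 queue=[T4,T2,T7] holders={T1,T3,T6}
Step 13: signal(T1) -> count=0 queue=[T2,T7] holders={T3,T4,T6}
Step 14: signal(T3) -> count=0 queue=[T7] holders={T2,T4,T6}
Step 15: wait(T1) -> count=0 queue=[T7,T1] holders={T2,T4,T6}
Step 16: signal(T2) -> count=0 queue=[T1] holders={T4,T6,T7}
Step 17: signal(T4) -> count=0 queue=[] holders={T1,T6,T7}
Step 18: signal(T7) -> count=1 queue=[] holders={T1,T6}
Final holders: {T1,T6} -> 2 thread(s)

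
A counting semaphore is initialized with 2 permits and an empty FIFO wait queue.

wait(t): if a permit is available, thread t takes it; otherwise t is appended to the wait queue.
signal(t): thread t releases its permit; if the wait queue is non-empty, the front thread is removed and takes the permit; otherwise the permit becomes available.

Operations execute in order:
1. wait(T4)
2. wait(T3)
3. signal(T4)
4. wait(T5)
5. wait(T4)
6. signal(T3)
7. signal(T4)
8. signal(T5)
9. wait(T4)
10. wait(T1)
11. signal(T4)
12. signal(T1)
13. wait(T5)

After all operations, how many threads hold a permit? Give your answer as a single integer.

Step 1: wait(T4) -> count=1 queue=[] holders={T4}
Step 2: wait(T3) -> count=0 queue=[] holders={T3,T4}
Step 3: signal(T4) -> count=1 queue=[] holders={T3}
Step 4: wait(T5) -> count=0 queue=[] holders={T3,T5}
Step 5: wait(T4) -> count=0 queue=[T4] holders={T3,T5}
Step 6: signal(T3) -> count=0 queue=[] holders={T4,T5}
Step 7: signal(T4) -> count=1 queue=[] holders={T5}
Step 8: signal(T5) -> count=2 queue=[] holders={none}
Step 9: wait(T4) -> count=1 queue=[] holders={T4}
Step 10: wait(T1) -> count=0 queue=[] holders={T1,T4}
Step 11: signal(T4) -> count=1 queue=[] holders={T1}
Step 12: signal(T1) -> count=2 queue=[] holders={none}
Step 13: wait(T5) -> count=1 queue=[] holders={T5}
Final holders: {T5} -> 1 thread(s)

Answer: 1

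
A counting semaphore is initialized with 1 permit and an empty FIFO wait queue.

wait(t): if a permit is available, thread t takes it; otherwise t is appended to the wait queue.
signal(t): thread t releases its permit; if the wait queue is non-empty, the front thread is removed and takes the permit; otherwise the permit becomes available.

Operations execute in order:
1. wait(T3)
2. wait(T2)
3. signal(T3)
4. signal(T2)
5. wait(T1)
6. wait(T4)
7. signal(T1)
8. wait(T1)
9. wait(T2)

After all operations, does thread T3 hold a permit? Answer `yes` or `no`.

Answer: no

Derivation:
Step 1: wait(T3) -> count=0 queue=[] holders={T3}
Step 2: wait(T2) -> count=0 queue=[T2] holders={T3}
Step 3: signal(T3) -> count=0 queue=[] holders={T2}
Step 4: signal(T2) -> count=1 queue=[] holders={none}
Step 5: wait(T1) -> count=0 queue=[] holders={T1}
Step 6: wait(T4) -> count=0 queue=[T4] holders={T1}
Step 7: signal(T1) -> count=0 queue=[] holders={T4}
Step 8: wait(T1) -> count=0 queue=[T1] holders={T4}
Step 9: wait(T2) -> count=0 queue=[T1,T2] holders={T4}
Final holders: {T4} -> T3 not in holders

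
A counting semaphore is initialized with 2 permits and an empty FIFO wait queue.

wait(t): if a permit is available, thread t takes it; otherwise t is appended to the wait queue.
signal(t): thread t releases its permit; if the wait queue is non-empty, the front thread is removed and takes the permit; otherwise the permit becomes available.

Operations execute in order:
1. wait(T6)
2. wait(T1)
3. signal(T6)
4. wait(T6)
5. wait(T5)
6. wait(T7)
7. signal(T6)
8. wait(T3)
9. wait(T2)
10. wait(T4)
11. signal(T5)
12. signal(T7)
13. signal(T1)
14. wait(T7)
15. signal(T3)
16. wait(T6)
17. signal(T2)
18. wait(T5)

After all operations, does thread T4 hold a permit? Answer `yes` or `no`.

Answer: yes

Derivation:
Step 1: wait(T6) -> count=1 queue=[] holders={T6}
Step 2: wait(T1) -> count=0 queue=[] holders={T1,T6}
Step 3: signal(T6) -> count=1 queue=[] holders={T1}
Step 4: wait(T6) -> count=0 queue=[] holders={T1,T6}
Step 5: wait(T5) -> count=0 queue=[T5] holders={T1,T6}
Step 6: wait(T7) -> count=0 queue=[T5,T7] holders={T1,T6}
Step 7: signal(T6) -> count=0 queue=[T7] holders={T1,T5}
Step 8: wait(T3) -> count=0 queue=[T7,T3] holders={T1,T5}
Step 9: wait(T2) -> count=0 queue=[T7,T3,T2] holders={T1,T5}
Step 10: wait(T4) -> count=0 queue=[T7,T3,T2,T4] holders={T1,T5}
Step 11: signal(T5) -> count=0 queue=[T3,T2,T4] holders={T1,T7}
Step 12: signal(T7) -> count=0 queue=[T2,T4] holders={T1,T3}
Step 13: signal(T1) -> count=0 queue=[T4] holders={T2,T3}
Step 14: wait(T7) -> count=0 queue=[T4,T7] holders={T2,T3}
Step 15: signal(T3) -> count=0 queue=[T7] holders={T2,T4}
Step 16: wait(T6) -> count=0 queue=[T7,T6] holders={T2,T4}
Step 17: signal(T2) -> count=0 queue=[T6] holders={T4,T7}
Step 18: wait(T5) -> count=0 queue=[T6,T5] holders={T4,T7}
Final holders: {T4,T7} -> T4 in holders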